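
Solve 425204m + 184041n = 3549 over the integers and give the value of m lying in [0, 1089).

609

Reduce mod 184041: 425204m ≡ 3549 (mod 184041). With g = gcd(425204, 184041) = 169 dividing 3549, divide through: 2516m ≡ 21 (mod 1089).
Since gcd(2516, 1089) = 1, m ≡ 21·(2516)⁻¹ ≡ 609 (mod 1089). Smallest non-negative: 609.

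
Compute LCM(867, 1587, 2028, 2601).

930128004

867 = 3 · 17²; 1587 = 3 · 23²; 2028 = 2² · 3 · 13²; 2601 = 3² · 17²
lcm takes max exponent of each prime: 2² · 3² · 13² · 17² · 23² = 930128004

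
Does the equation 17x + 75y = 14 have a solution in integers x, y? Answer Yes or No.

By Bézout, 17x + 75y = 14 has integer solutions iff gcd(17, 75) | 14.
Euclid: 75 = 4·17 + 7; 17 = 2·7 + 3; 7 = 2·3 + 1; 3 = 3·1 + 0. gcd = 1; 14 mod 1 = 0. Yes.

Yes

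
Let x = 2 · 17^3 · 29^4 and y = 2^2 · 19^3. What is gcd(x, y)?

2

min exponent per shared prime: 2 = 2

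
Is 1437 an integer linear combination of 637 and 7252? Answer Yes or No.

By Bézout, 637x − 7252y = 1437 has integer solutions iff gcd(637, 7252) | 1437.
Euclid: 7252 = 11·637 + 245; 637 = 2·245 + 147; 245 = 1·147 + 98; 147 = 1·98 + 49; 98 = 2·49 + 0. gcd = 49; 1437 mod 49 = 16. No.

No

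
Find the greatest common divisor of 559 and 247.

Euclid: 559 = 2·247 + 65; 247 = 3·65 + 52; 65 = 1·52 + 13; 52 = 4·13 + 0. Last nonzero remainder: 13.

13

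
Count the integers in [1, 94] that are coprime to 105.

44

105 = 3·5·7. Inclusion–exclusion on these primes:
94 − ⌊94/3⌋ − ⌊94/5⌋ − ⌊94/7⌋ + ⌊94/15⌋ + ⌊94/21⌋ + ⌊94/35⌋ − ⌊94/105⌋ = 44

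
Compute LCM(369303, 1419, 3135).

79400145

369303 = 3 · 11 · 19² · 31; 1419 = 3 · 11 · 43; 3135 = 3 · 5 · 11 · 19
lcm takes max exponent of each prime: 3 · 5 · 11 · 19² · 31 · 43 = 79400145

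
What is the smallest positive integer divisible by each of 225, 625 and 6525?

225 = 3² · 5²; 625 = 5⁴; 6525 = 3² · 5² · 29
lcm takes max exponent of each prime: 3² · 5⁴ · 29 = 163125

163125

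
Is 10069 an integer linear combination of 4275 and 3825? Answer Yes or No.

gcd(4275, 3825): 4275 = 1·3825 + 450; 3825 = 8·450 + 225; 450 = 2·225 + 0 → 225
225 does not divide 10069, so a solution does not exist.

No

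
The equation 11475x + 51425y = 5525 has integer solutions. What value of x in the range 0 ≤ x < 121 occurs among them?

gcd(11475, 51425) = 425 (Euclid: 51425 = 4·11475 + 5525; 11475 = 2·5525 + 425; 5525 = 13·425 + 0), and 425 | 5525.
Extended Euclid: 11475·(9) + 51425·(-2) = 425. Scale by 13: x₀ = 117.
General solution x = x₀ + 121t; reducing mod 121 gives x = 117 (and y = -26).

117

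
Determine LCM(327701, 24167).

719959097

327701 = 11 · 31³; 24167 = 11 · 13³
max exponents: 11 · 13³ · 31³ = 719959097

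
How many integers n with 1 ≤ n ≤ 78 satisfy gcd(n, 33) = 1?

47

33 = 3·11. Inclusion–exclusion on these primes:
78 − ⌊78/3⌋ − ⌊78/11⌋ + ⌊78/33⌋ = 47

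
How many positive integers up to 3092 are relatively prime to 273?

273 = 3·7·13. Inclusion–exclusion on these primes:
3092 − ⌊3092/3⌋ − ⌊3092/7⌋ − ⌊3092/13⌋ + ⌊3092/21⌋ + ⌊3092/39⌋ + ⌊3092/91⌋ − ⌊3092/273⌋ = 1632

1632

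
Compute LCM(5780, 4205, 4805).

lcm(5780, 4205) = 5780·4205/gcd = 24304900/5 = 4860980
lcm(4860980, 4805) = 4860980·4805/gcd = 23357008900/5 = 4671401780

4671401780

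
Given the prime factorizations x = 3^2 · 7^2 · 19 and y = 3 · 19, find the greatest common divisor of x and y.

min exponent per shared prime: 3 · 19 = 57

57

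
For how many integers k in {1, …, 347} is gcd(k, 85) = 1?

85 = 5·17. Inclusion–exclusion on these primes:
347 − ⌊347/5⌋ − ⌊347/17⌋ + ⌊347/85⌋ = 262

262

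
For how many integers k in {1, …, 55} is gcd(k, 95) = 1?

95 = 5·19. Inclusion–exclusion on these primes:
55 − ⌊55/5⌋ − ⌊55/19⌋ + ⌊55/95⌋ = 42

42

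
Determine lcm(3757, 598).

3757 = 13 · 17²; 598 = 2 · 13 · 23
max exponents: 2 · 13 · 17² · 23 = 172822

172822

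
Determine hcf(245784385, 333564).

Euclid: 245784385 = 736·333564 + 281281; 333564 = 1·281281 + 52283; 281281 = 5·52283 + 19866; 52283 = 2·19866 + 12551; 19866 = 1·12551 + 7315; 12551 = 1·7315 + 5236; 7315 = 1·5236 + 2079; 5236 = 2·2079 + 1078; 2079 = 1·1078 + 1001; 1078 = 1·1001 + 77; 1001 = 13·77 + 0. Last nonzero remainder: 77.

77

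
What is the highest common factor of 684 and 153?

684 = 2² · 3² · 19
153 = 3² · 17
Common: 3² = 9

9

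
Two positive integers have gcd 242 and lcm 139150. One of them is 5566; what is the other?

a·b = gcd·lcm = 242·139150 = 33674300, so b = 33674300/5566 = 6050.

6050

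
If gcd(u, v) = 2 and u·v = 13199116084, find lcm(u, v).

6599558042

Since gcd(u,v)·lcm(u,v) = uv, lcm = 13199116084/2 = 6599558042.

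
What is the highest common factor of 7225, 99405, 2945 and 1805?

gcd(7225, 99405): 99405 = 13·7225 + 5480; 7225 = 1·5480 + 1745; 5480 = 3·1745 + 245; 1745 = 7·245 + 30; 245 = 8·30 + 5; 30 = 6·5 + 0 → 5
gcd(5, 2945): 2945 = 589·5 + 0 → 5
gcd(5, 1805): 1805 = 361·5 + 0 → 5

5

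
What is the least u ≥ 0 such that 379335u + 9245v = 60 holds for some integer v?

Euclid: 379335 = 41·9245 + 290; 9245 = 31·290 + 255; 290 = 1·255 + 35; 255 = 7·35 + 10; 35 = 3·10 + 5; 10 = 2·5 + 0 → gcd = 5; 60 = 5·12.
Back-substitution yields 379335·(797) + 9245·(-32702) = 5, so one solution is u = 797·12 = 9564, v = -32702·12 = -392424.
Solutions in u differ by 9245/5 = 1849; the one in [0, 1849) is 9564 mod 1849 = 319.

319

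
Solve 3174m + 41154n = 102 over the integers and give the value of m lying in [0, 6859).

Euclid: 41154 = 12·3174 + 3066; 3174 = 1·3066 + 108; 3066 = 28·108 + 42; 108 = 2·42 + 24; 42 = 1·24 + 18; 24 = 1·18 + 6; 18 = 3·6 + 0 → gcd = 6; 102 = 6·17.
Back-substitution yields 3174·(1906) + 41154·(-147) = 6, so one solution is m = 1906·17 = 32402, n = -147·17 = -2499.
Solutions in m differ by 41154/6 = 6859; the one in [0, 6859) is 32402 mod 6859 = 4966.

4966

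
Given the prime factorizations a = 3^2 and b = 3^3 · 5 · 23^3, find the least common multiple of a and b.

max exponent per prime: 3^3 · 5 · 23^3 = 1642545

1642545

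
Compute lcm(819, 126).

gcd first: 819 = 6·126 + 63; 126 = 2·63 + 0 → gcd = 63
lcm = 819·126/gcd = 103194/63 = 1638

1638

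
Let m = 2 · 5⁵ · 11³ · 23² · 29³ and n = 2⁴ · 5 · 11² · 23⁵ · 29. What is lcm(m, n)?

max exponent per prime: 2⁴ · 5⁵ · 11³ · 23⁵ · 29³ = 10446750765366850000

10446750765366850000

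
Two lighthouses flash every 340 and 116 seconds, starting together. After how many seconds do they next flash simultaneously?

9860

340 = 2² · 5 · 17; 116 = 2² · 29
max exponents: 2² · 5 · 17 · 29 = 9860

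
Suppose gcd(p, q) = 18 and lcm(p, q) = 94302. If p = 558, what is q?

3042

Using pq = gcd(p,q)·lcm(p,q) = 18·94302 = 1697436, we get q = 1697436/558 = 3042.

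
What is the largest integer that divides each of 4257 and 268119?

9

Euclid: 268119 = 62·4257 + 4185; 4257 = 1·4185 + 72; 4185 = 58·72 + 9; 72 = 8·9 + 0. Last nonzero remainder: 9.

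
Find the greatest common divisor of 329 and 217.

Euclid: 329 = 1·217 + 112; 217 = 1·112 + 105; 112 = 1·105 + 7; 105 = 15·7 + 0. Last nonzero remainder: 7.

7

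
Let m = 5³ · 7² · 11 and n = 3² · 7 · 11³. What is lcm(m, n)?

max exponent per prime: 3² · 5³ · 7² · 11³ = 73371375

73371375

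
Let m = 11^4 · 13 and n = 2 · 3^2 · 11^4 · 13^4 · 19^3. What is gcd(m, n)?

min exponent per shared prime: 11^4 · 13 = 190333

190333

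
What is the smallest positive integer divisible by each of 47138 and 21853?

79238978

47138 = 2 · 7² · 13 · 37; 21853 = 13 · 41²
max exponents: 2 · 7² · 13 · 37 · 41² = 79238978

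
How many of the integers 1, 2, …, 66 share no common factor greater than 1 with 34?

31

34 = 2·17. Inclusion–exclusion on these primes:
66 − ⌊66/2⌋ − ⌊66/17⌋ + ⌊66/34⌋ = 31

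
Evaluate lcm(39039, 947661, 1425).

40962646725

lcm(39039, 947661) = 39039·947661/gcd = 36995737779/429 = 86237151
lcm(86237151, 1425) = 86237151·1425/gcd = 122887940175/3 = 40962646725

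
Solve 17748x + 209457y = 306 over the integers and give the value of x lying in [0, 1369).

1251

Euclid: 209457 = 11·17748 + 14229; 17748 = 1·14229 + 3519; 14229 = 4·3519 + 153; 3519 = 23·153 + 0 → gcd = 153; 306 = 153·2.
Back-substitution yields 17748·(-59) + 209457·(5) = 153, so one solution is x = -59·2 = -118, y = 5·2 = 10.
Solutions in x differ by 209457/153 = 1369; the one in [0, 1369) is -118 mod 1369 = 1251.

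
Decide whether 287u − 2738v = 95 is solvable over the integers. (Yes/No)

Yes

gcd(287, 2738): 2738 = 9·287 + 155; 287 = 1·155 + 132; 155 = 1·132 + 23; 132 = 5·23 + 17; 23 = 1·17 + 6; 17 = 2·6 + 5; 6 = 1·5 + 1; 5 = 5·1 + 0 → 1
1 divides 95, so a solution exists.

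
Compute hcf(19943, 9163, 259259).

539

19943 = 7² · 11 · 37; 9163 = 7² · 11 · 17; 259259 = 7² · 11 · 13 · 37
gcd takes min exponent of each prime: 7² · 11 = 539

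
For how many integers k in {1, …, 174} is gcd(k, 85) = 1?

132

85 = 5·17. Inclusion–exclusion on these primes:
174 − ⌊174/5⌋ − ⌊174/17⌋ + ⌊174/85⌋ = 132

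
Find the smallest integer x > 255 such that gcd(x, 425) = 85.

340

gcd(x, 425) = 85 forces 85 | x; write x = 85s. Then gcd(85s, 85·5) = 85·gcd(s, 5), so need gcd(s, 5) = 1.
85s > 255 gives s ≥ 4. The least s ≥ 4 coprime to 5 is 4, so x = 85·4 = 340.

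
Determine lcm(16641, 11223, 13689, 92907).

841918495743

16641 = 3² · 43²; 11223 = 3² · 29 · 43; 13689 = 3⁴ · 13²; 92907 = 3⁴ · 31 · 37
lcm takes max exponent of each prime: 3⁴ · 13² · 29 · 31 · 37 · 43² = 841918495743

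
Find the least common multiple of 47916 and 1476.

gcd first: 47916 = 32·1476 + 684; 1476 = 2·684 + 108; 684 = 6·108 + 36; 108 = 3·36 + 0 → gcd = 36
lcm = 47916·1476/gcd = 70724016/36 = 1964556

1964556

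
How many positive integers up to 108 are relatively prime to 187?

93

187 = 11·17. Inclusion–exclusion on these primes:
108 − ⌊108/11⌋ − ⌊108/17⌋ + ⌊108/187⌋ = 93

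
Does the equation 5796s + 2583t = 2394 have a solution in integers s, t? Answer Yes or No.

By Bézout, 5796s + 2583t = 2394 has integer solutions iff gcd(5796, 2583) | 2394.
Euclid: 5796 = 2·2583 + 630; 2583 = 4·630 + 63; 630 = 10·63 + 0. gcd = 63; 2394 mod 63 = 0. Yes.

Yes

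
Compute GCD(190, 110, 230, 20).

10

190 = 2 · 5 · 19; 110 = 2 · 5 · 11; 230 = 2 · 5 · 23; 20 = 2² · 5
gcd takes min exponent of each prime: 2 · 5 = 10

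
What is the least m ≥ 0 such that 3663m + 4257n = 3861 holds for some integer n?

Reduce mod 4257: 3663m ≡ 3861 (mod 4257). With g = gcd(3663, 4257) = 99 dividing 3861, divide through: 37m ≡ 39 (mod 43).
Since gcd(37, 43) = 1, m ≡ 39·(37)⁻¹ ≡ 15 (mod 43). Smallest non-negative: 15.

15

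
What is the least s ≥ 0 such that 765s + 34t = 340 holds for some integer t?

gcd(765, 34) = 17 (Euclid: 765 = 22·34 + 17; 34 = 2·17 + 0), and 17 | 340.
Extended Euclid: 765·(1) + 34·(-22) = 17. Scale by 20: s₀ = 20.
General solution s = s₀ + 2k; reducing mod 2 gives s = 0 (and t = 10).

0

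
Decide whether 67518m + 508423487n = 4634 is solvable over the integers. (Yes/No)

No

By Bézout, 67518m + 508423487n = 4634 has integer solutions iff gcd(67518, 508423487) | 4634.
Euclid: 508423487 = 7530·67518 + 12947; 67518 = 5·12947 + 2783; 12947 = 4·2783 + 1815; 2783 = 1·1815 + 968; 1815 = 1·968 + 847; 968 = 1·847 + 121; 847 = 7·121 + 0. gcd = 121; 4634 mod 121 = 36. No.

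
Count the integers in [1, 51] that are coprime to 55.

Prime factors of 55: 5, 11. Count integers ≤ 51 divisible by none of them.
By inclusion–exclusion: 51 − ⌊51/5⌋ − ⌊51/11⌋ + ⌊51/55⌋ = 37.

37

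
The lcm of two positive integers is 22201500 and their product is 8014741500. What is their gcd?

361

gcd·lcm = product, so gcd = 8014741500/22201500 = 361.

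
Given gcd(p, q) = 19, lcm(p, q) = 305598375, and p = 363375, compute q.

Using pq = gcd(p,q)·lcm(p,q) = 19·305598375 = 5806369125, we get q = 5806369125/363375 = 15979.

15979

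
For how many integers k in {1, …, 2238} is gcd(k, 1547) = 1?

1547 = 7·13·17. Inclusion–exclusion on these primes:
2238 − ⌊2238/7⌋ − ⌊2238/13⌋ − ⌊2238/17⌋ + ⌊2238/91⌋ + ⌊2238/119⌋ + ⌊2238/221⌋ − ⌊2238/1547⌋ = 1667

1667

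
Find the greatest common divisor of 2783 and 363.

2783 = 11² · 23
363 = 3 · 11²
Common: 11² = 121

121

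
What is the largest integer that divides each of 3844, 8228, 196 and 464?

3844 = 2² · 31²; 8228 = 2² · 11² · 17; 196 = 2² · 7²; 464 = 2⁴ · 29
gcd takes min exponent of each prime: 2² = 4

4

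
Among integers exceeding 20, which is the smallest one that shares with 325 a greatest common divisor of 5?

gcd(t, 325) = 5 forces 5 | t; write t = 5s. Then gcd(5s, 5·65) = 5·gcd(s, 65), so need gcd(s, 65) = 1.
5s > 20 gives s ≥ 5. The least s ≥ 5 coprime to 65 is 6, so t = 5·6 = 30.

30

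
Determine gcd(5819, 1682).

1

Euclid: 5819 = 3·1682 + 773; 1682 = 2·773 + 136; 773 = 5·136 + 93; 136 = 1·93 + 43; 93 = 2·43 + 7; 43 = 6·7 + 1; 7 = 7·1 + 0. Last nonzero remainder: 1.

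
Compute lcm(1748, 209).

gcd first: 1748 = 8·209 + 76; 209 = 2·76 + 57; 76 = 1·57 + 19; 57 = 3·19 + 0 → gcd = 19
lcm = 1748·209/gcd = 365332/19 = 19228

19228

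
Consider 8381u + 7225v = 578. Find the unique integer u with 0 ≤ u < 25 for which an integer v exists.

13

Euclid: 8381 = 1·7225 + 1156; 7225 = 6·1156 + 289; 1156 = 4·289 + 0 → gcd = 289; 578 = 289·2.
Back-substitution yields 8381·(-6) + 7225·(7) = 289, so one solution is u = -6·2 = -12, v = 7·2 = 14.
Solutions in u differ by 7225/289 = 25; the one in [0, 25) is -12 mod 25 = 13.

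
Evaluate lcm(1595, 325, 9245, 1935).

1595 = 5 · 11 · 29; 325 = 5² · 13; 9245 = 5 · 43²; 1935 = 3² · 5 · 43
lcm takes max exponent of each prime: 3² · 5² · 11 · 13 · 29 · 43² = 1725255675

1725255675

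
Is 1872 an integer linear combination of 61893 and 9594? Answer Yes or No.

Yes

By Bézout, 61893x + 9594y = 1872 has integer solutions iff gcd(61893, 9594) | 1872.
Euclid: 61893 = 6·9594 + 4329; 9594 = 2·4329 + 936; 4329 = 4·936 + 585; 936 = 1·585 + 351; 585 = 1·351 + 234; 351 = 1·234 + 117; 234 = 2·117 + 0. gcd = 117; 1872 mod 117 = 0. Yes.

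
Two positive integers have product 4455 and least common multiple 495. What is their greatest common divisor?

gcd·lcm = product, so gcd = 4455/495 = 9.

9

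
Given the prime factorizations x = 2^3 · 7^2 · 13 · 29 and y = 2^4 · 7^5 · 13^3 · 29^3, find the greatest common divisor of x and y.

147784

min exponent per shared prime: 2^3 · 7^2 · 13 · 29 = 147784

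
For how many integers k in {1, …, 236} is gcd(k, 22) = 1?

22 = 2·11. Inclusion–exclusion on these primes:
236 − ⌊236/2⌋ − ⌊236/11⌋ + ⌊236/22⌋ = 107

107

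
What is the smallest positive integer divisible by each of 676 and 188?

31772

gcd first: 676 = 3·188 + 112; 188 = 1·112 + 76; 112 = 1·76 + 36; 76 = 2·36 + 4; 36 = 9·4 + 0 → gcd = 4
lcm = 676·188/gcd = 127088/4 = 31772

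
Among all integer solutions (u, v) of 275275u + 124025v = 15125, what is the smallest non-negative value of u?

37

Euclid: 275275 = 2·124025 + 27225; 124025 = 4·27225 + 15125; 27225 = 1·15125 + 12100; 15125 = 1·12100 + 3025; 12100 = 4·3025 + 0 → gcd = 3025; 15125 = 3025·5.
Back-substitution yields 275275·(-9) + 124025·(20) = 3025, so one solution is u = -9·5 = -45, v = 20·5 = 100.
Solutions in u differ by 124025/3025 = 41; the one in [0, 41) is -45 mod 41 = 37.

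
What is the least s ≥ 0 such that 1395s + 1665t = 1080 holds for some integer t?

33

Euclid: 1665 = 1·1395 + 270; 1395 = 5·270 + 45; 270 = 6·45 + 0 → gcd = 45; 1080 = 45·24.
Back-substitution yields 1395·(6) + 1665·(-5) = 45, so one solution is s = 6·24 = 144, t = -5·24 = -120.
Solutions in s differ by 1665/45 = 37; the one in [0, 37) is 144 mod 37 = 33.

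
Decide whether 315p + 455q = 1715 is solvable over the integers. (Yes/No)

By Bézout, 315p + 455q = 1715 has integer solutions iff gcd(315, 455) | 1715.
Euclid: 455 = 1·315 + 140; 315 = 2·140 + 35; 140 = 4·35 + 0. gcd = 35; 1715 mod 35 = 0. Yes.

Yes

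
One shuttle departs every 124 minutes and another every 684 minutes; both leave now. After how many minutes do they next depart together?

21204

124 = 2² · 31; 684 = 2² · 3² · 19
max exponents: 2² · 3² · 19 · 31 = 21204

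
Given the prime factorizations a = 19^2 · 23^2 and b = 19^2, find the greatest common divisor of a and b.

min exponent per shared prime: 19^2 = 361

361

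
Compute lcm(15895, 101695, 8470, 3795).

15895 = 5 · 11 · 17²; 101695 = 5 · 11 · 43²; 8470 = 2 · 5 · 7 · 11²; 3795 = 3 · 5 · 11 · 23
lcm takes max exponent of each prime: 2 · 3 · 5 · 7 · 11² · 17² · 23 · 43² = 312296599230

312296599230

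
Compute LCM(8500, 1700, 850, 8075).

161500

8500 = 2² · 5³ · 17; 1700 = 2² · 5² · 17; 850 = 2 · 5² · 17; 8075 = 5² · 17 · 19
lcm takes max exponent of each prime: 2² · 5³ · 17 · 19 = 161500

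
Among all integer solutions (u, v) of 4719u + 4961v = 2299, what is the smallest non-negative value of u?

Euclid: 4961 = 1·4719 + 242; 4719 = 19·242 + 121; 242 = 2·121 + 0 → gcd = 121; 2299 = 121·19.
Back-substitution yields 4719·(20) + 4961·(-19) = 121, so one solution is u = 20·19 = 380, v = -19·19 = -361.
Solutions in u differ by 4961/121 = 41; the one in [0, 41) is 380 mod 41 = 11.

11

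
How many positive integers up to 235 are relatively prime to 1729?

Prime factors of 1729: 7, 13, 19. Count integers ≤ 235 divisible by none of them.
By inclusion–exclusion: 235 − ⌊235/7⌋ − ⌊235/13⌋ − ⌊235/19⌋ + ⌊235/91⌋ + ⌊235/133⌋ + ⌊235/247⌋ − ⌊235/1729⌋ = 175.

175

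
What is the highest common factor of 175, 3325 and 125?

gcd(175, 3325): 3325 = 19·175 + 0 → 175
gcd(175, 125): 175 = 1·125 + 50; 125 = 2·50 + 25; 50 = 2·25 + 0 → 25

25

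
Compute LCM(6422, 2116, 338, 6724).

11421514156

6422 = 2 · 13² · 19; 2116 = 2² · 23²; 338 = 2 · 13²; 6724 = 2² · 41²
lcm takes max exponent of each prime: 2² · 13² · 19 · 23² · 41² = 11421514156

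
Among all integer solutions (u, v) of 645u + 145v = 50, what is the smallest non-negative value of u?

Reduce mod 145: 645u ≡ 50 (mod 145). With g = gcd(645, 145) = 5 dividing 50, divide through: 129u ≡ 10 (mod 29).
Since gcd(129, 29) = 1, u ≡ 10·(129)⁻¹ ≡ 3 (mod 29). Smallest non-negative: 3.

3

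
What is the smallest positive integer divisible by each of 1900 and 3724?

93100

gcd first: 3724 = 1·1900 + 1824; 1900 = 1·1824 + 76; 1824 = 24·76 + 0 → gcd = 76
lcm = 1900·3724/gcd = 7075600/76 = 93100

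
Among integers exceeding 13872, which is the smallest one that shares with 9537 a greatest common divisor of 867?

14739

Multiples of 867 above 13872: 867·17, 867·18, … . Need the cofactor coprime to 9537/867 = 11.
Checking s = 17, 18, … the first with gcd(s, 11) = 1 is s = 17, giving 14739.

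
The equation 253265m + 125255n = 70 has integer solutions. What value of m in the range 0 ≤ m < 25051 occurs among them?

Reduce mod 125255: 253265m ≡ 70 (mod 125255). With g = gcd(253265, 125255) = 5 dividing 70, divide through: 50653m ≡ 14 (mod 25051).
Since gcd(50653, 25051) = 1, m ≡ 14·(50653)⁻¹ ≡ 6456 (mod 25051). Smallest non-negative: 6456.

6456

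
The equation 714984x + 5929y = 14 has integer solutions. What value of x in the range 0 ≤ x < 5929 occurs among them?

5418

gcd(714984, 5929) = 1 (Euclid: 714984 = 120·5929 + 3504; 5929 = 1·3504 + 2425; 3504 = 1·2425 + 1079; 2425 = 2·1079 + 267; 1079 = 4·267 + 11; 267 = 24·11 + 3; 11 = 3·3 + 2; 3 = 1·2 + 1; 2 = 2·1 + 0), and 1 | 14.
Extended Euclid: 714984·(-2154) + 5929·(259753) = 1. Scale by 14: x₀ = -30156.
General solution x = x₀ + 5929t; reducing mod 5929 gives x = 5418 (and y = -653362).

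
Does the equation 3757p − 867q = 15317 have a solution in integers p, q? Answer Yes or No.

By Bézout, 3757p − 867q = 15317 has integer solutions iff gcd(3757, 867) | 15317.
Euclid: 3757 = 4·867 + 289; 867 = 3·289 + 0. gcd = 289; 15317 mod 289 = 0. Yes.

Yes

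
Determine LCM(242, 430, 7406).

lcm(242, 430) = 242·430/gcd = 104060/2 = 52030
lcm(52030, 7406) = 52030·7406/gcd = 385334180/2 = 192667090

192667090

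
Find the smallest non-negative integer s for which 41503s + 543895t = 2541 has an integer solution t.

367

Reduce mod 543895: 41503s ≡ 2541 (mod 543895). With g = gcd(41503, 543895) = 121 dividing 2541, divide through: 343s ≡ 21 (mod 4495).
Since gcd(343, 4495) = 1, s ≡ 21·(343)⁻¹ ≡ 367 (mod 4495). Smallest non-negative: 367.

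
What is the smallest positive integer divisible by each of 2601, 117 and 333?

2601 = 3² · 17²; 117 = 3² · 13; 333 = 3² · 37
lcm takes max exponent of each prime: 3² · 13 · 17² · 37 = 1251081

1251081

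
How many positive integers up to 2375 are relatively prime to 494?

1039

494 = 2·13·19. Inclusion–exclusion on these primes:
2375 − ⌊2375/2⌋ − ⌊2375/13⌋ − ⌊2375/19⌋ + ⌊2375/26⌋ + ⌊2375/38⌋ + ⌊2375/247⌋ − ⌊2375/494⌋ = 1039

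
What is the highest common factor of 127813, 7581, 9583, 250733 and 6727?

gcd(127813, 7581): 127813 = 16·7581 + 6517; 7581 = 1·6517 + 1064; 6517 = 6·1064 + 133; 1064 = 8·133 + 0 → 133
gcd(133, 9583): 9583 = 72·133 + 7; 133 = 19·7 + 0 → 7
gcd(7, 250733): 250733 = 35819·7 + 0 → 7
gcd(7, 6727): 6727 = 961·7 + 0 → 7

7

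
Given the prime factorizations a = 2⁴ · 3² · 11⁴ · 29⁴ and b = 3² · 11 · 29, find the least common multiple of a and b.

1491163361424

max exponent per prime: 2⁴ · 3² · 11⁴ · 29⁴ = 1491163361424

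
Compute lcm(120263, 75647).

63619127

120263 = 11 · 13 · 29²; 75647 = 11 · 13 · 23²
max exponents: 11 · 13 · 23² · 29² = 63619127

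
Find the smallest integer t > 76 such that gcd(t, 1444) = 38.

114

gcd(t, 1444) = 38 forces 38 | t; write t = 38s. Then gcd(38s, 38·38) = 38·gcd(s, 38), so need gcd(s, 38) = 1.
38s > 76 gives s ≥ 3. The least s ≥ 3 coprime to 38 is 3, so t = 38·3 = 114.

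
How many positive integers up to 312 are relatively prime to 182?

182 = 2·7·13. Inclusion–exclusion on these primes:
312 − ⌊312/2⌋ − ⌊312/7⌋ − ⌊312/13⌋ + ⌊312/14⌋ + ⌊312/26⌋ + ⌊312/91⌋ − ⌊312/182⌋ = 124

124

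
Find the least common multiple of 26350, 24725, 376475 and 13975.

5101717385050

26350 = 2 · 5² · 17 · 31; 24725 = 5² · 23 · 43; 376475 = 5² · 11 · 37²; 13975 = 5² · 13 · 43
lcm takes max exponent of each prime: 2 · 5² · 11 · 13 · 17 · 23 · 31 · 37² · 43 = 5101717385050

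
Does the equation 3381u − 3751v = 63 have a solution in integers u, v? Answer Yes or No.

By Bézout, 3381u − 3751v = 63 has integer solutions iff gcd(3381, 3751) | 63.
Euclid: 3751 = 1·3381 + 370; 3381 = 9·370 + 51; 370 = 7·51 + 13; 51 = 3·13 + 12; 13 = 1·12 + 1; 12 = 12·1 + 0. gcd = 1; 63 mod 1 = 0. Yes.

Yes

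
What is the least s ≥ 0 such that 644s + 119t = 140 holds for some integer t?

Reduce mod 119: 644s ≡ 140 (mod 119). With g = gcd(644, 119) = 7 dividing 140, divide through: 92s ≡ 20 (mod 17).
Since gcd(92, 17) = 1, s ≡ 20·(92)⁻¹ ≡ 15 (mod 17). Smallest non-negative: 15.

15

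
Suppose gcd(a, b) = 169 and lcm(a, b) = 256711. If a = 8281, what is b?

5239

a·b = gcd·lcm = 169·256711 = 43384159, so b = 43384159/8281 = 5239.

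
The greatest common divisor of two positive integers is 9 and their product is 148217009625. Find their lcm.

16468556625

For any two positive integers, gcd × lcm equals their product. Hence lcm = 148217009625 / 9 = 16468556625.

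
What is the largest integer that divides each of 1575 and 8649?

1575 = 3² · 5² · 7
8649 = 3² · 31²
Common: 3² = 9

9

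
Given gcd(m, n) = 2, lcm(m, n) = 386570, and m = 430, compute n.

m·n = gcd·lcm = 2·386570 = 773140, so n = 773140/430 = 1798.

1798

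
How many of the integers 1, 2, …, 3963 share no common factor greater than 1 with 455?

455 = 5·7·13. Inclusion–exclusion on these primes:
3963 − ⌊3963/5⌋ − ⌊3963/7⌋ − ⌊3963/13⌋ + ⌊3963/35⌋ + ⌊3963/65⌋ + ⌊3963/91⌋ − ⌊3963/455⌋ = 2509

2509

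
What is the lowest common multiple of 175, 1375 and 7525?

413875

175 = 5² · 7; 1375 = 5³ · 11; 7525 = 5² · 7 · 43
lcm takes max exponent of each prime: 5³ · 7 · 11 · 43 = 413875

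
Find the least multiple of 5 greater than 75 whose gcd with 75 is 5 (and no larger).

gcd(a, 75) = 5 forces 5 | a; write a = 5s. Then gcd(5s, 5·15) = 5·gcd(s, 15), so need gcd(s, 15) = 1.
5s > 75 gives s ≥ 16. The least s ≥ 16 coprime to 15 is 16, so a = 5·16 = 80.

80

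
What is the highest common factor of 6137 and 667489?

361

Euclid: 667489 = 108·6137 + 4693; 6137 = 1·4693 + 1444; 4693 = 3·1444 + 361; 1444 = 4·361 + 0. Last nonzero remainder: 361.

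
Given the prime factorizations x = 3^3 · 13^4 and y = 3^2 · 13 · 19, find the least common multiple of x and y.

14651793

max exponent per prime: 3^3 · 13^4 · 19 = 14651793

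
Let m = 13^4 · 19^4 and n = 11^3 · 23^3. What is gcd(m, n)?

1

min exponent per shared prime: (none) = 1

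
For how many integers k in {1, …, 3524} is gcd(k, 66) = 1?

1068

Prime factors of 66: 2, 3, 11. Count integers ≤ 3524 divisible by none of them.
By inclusion–exclusion: 3524 − ⌊3524/2⌋ − ⌊3524/3⌋ − ⌊3524/11⌋ + ⌊3524/6⌋ + ⌊3524/22⌋ + ⌊3524/33⌋ − ⌊3524/66⌋ = 1068.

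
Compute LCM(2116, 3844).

2033476

gcd first: 3844 = 1·2116 + 1728; 2116 = 1·1728 + 388; 1728 = 4·388 + 176; 388 = 2·176 + 36; 176 = 4·36 + 32; 36 = 1·32 + 4; 32 = 8·4 + 0 → gcd = 4
lcm = 2116·3844/gcd = 8133904/4 = 2033476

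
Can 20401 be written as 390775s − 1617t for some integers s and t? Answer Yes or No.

No

By Bézout, 390775s − 1617t = 20401 has integer solutions iff gcd(390775, 1617) | 20401.
Euclid: 390775 = 241·1617 + 1078; 1617 = 1·1078 + 539; 1078 = 2·539 + 0. gcd = 539; 20401 mod 539 = 458. No.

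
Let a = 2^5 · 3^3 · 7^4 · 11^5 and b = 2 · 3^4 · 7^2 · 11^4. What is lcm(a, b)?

1002283504992

max exponent per prime: 2^5 · 3^4 · 7^4 · 11^5 = 1002283504992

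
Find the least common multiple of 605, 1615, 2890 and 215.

285696730

605 = 5 · 11²; 1615 = 5 · 17 · 19; 2890 = 2 · 5 · 17²; 215 = 5 · 43
lcm takes max exponent of each prime: 2 · 5 · 11² · 17² · 19 · 43 = 285696730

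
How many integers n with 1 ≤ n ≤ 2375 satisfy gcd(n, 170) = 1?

170 = 2·5·17. Inclusion–exclusion on these primes:
2375 − ⌊2375/2⌋ − ⌊2375/5⌋ − ⌊2375/17⌋ + ⌊2375/10⌋ + ⌊2375/34⌋ + ⌊2375/85⌋ − ⌊2375/170⌋ = 894

894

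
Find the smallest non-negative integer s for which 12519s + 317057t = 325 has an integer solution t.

4736

Euclid: 317057 = 25·12519 + 4082; 12519 = 3·4082 + 273; 4082 = 14·273 + 260; 273 = 1·260 + 13; 260 = 20·13 + 0 → gcd = 13; 325 = 13·25.
Back-substitution yields 12519·(1165) + 317057·(-46) = 13, so one solution is s = 1165·25 = 29125, t = -46·25 = -1150.
Solutions in s differ by 317057/13 = 24389; the one in [0, 24389) is 29125 mod 24389 = 4736.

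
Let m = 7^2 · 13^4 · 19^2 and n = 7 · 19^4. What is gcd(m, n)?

2527

min exponent per shared prime: 7 · 19^2 = 2527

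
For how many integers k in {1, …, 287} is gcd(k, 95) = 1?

218

Prime factors of 95: 5, 19. Count integers ≤ 287 divisible by none of them.
By inclusion–exclusion: 287 − ⌊287/5⌋ − ⌊287/19⌋ + ⌊287/95⌋ = 218.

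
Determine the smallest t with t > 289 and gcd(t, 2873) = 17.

306

Multiples of 17 above 289: 17·18, 17·19, … . Need the cofactor coprime to 2873/17 = 169.
Checking s = 18, 19, … the first with gcd(s, 169) = 1 is s = 18, giving 306.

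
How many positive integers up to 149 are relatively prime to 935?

102

Prime factors of 935: 5, 11, 17. Count integers ≤ 149 divisible by none of them.
By inclusion–exclusion: 149 − ⌊149/5⌋ − ⌊149/11⌋ − ⌊149/17⌋ + ⌊149/55⌋ + ⌊149/85⌋ + ⌊149/187⌋ − ⌊149/935⌋ = 102.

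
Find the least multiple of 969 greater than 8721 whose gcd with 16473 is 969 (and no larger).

9690

Multiples of 969 above 8721: 969·10, 969·11, … . Need the cofactor coprime to 16473/969 = 17.
Checking s = 10, 11, … the first with gcd(s, 17) = 1 is s = 10, giving 9690.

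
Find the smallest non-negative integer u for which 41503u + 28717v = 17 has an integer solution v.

21887

Euclid: 41503 = 1·28717 + 12786; 28717 = 2·12786 + 3145; 12786 = 4·3145 + 206; 3145 = 15·206 + 55; 206 = 3·55 + 41; 55 = 1·41 + 14; 41 = 2·14 + 13; 14 = 1·13 + 1; 13 = 13·1 + 0 → gcd = 1; 17 = 1·17.
Back-substitution yields 41503·(-2091) + 28717·(3022) = 1, so one solution is u = -2091·17 = -35547, v = 3022·17 = 51374.
Solutions in u differ by 28717/1 = 28717; the one in [0, 28717) is -35547 mod 28717 = 21887.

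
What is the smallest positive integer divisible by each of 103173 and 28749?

141243837

gcd first: 103173 = 3·28749 + 16926; 28749 = 1·16926 + 11823; 16926 = 1·11823 + 5103; 11823 = 2·5103 + 1617; 5103 = 3·1617 + 252; 1617 = 6·252 + 105; 252 = 2·105 + 42; 105 = 2·42 + 21; 42 = 2·21 + 0 → gcd = 21
lcm = 103173·28749/gcd = 2966120577/21 = 141243837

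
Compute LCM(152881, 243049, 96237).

42814782693

152881 = 17² · 23²; 243049 = 17² · 29²; 96237 = 3² · 17² · 37
lcm takes max exponent of each prime: 3² · 17² · 23² · 29² · 37 = 42814782693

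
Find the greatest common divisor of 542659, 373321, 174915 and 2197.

542659 = 13⁴ · 19; 373321 = 13² · 47²; 174915 = 3² · 5 · 13² · 23; 2197 = 13³
gcd takes min exponent of each prime: 13² = 169

169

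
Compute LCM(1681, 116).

1681 = 41²; 116 = 2² · 29
max exponents: 2² · 29 · 41² = 194996

194996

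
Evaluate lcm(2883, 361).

1040763

2883 = 3 · 31²; 361 = 19²
max exponents: 3 · 19² · 31² = 1040763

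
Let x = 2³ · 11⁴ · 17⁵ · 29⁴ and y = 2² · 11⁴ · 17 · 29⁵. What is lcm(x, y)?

3411106853832249704

max exponent per prime: 2³ · 11⁴ · 17⁵ · 29⁵ = 3411106853832249704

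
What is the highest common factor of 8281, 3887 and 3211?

169

gcd(8281, 3887): 8281 = 2·3887 + 507; 3887 = 7·507 + 338; 507 = 1·338 + 169; 338 = 2·169 + 0 → 169
gcd(169, 3211): 3211 = 19·169 + 0 → 169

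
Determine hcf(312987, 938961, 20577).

1083

312987 = 3 · 17² · 19²; 938961 = 3² · 17² · 19²; 20577 = 3 · 19³
gcd takes min exponent of each prime: 3 · 19² = 1083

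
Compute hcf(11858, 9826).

11858 = 2 · 7² · 11²
9826 = 2 · 17³
Common: 2 = 2

2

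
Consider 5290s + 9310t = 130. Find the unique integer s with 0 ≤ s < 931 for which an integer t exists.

gcd(5290, 9310) = 10 (Euclid: 9310 = 1·5290 + 4020; 5290 = 1·4020 + 1270; 4020 = 3·1270 + 210; 1270 = 6·210 + 10; 210 = 21·10 + 0), and 10 | 130.
Extended Euclid: 5290·(44) + 9310·(-25) = 10. Scale by 13: s₀ = 572.
General solution s = s₀ + 931k; reducing mod 931 gives s = 572 (and t = -325).

572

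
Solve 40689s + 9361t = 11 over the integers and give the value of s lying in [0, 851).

776

Reduce mod 9361: 40689s ≡ 11 (mod 9361). With g = gcd(40689, 9361) = 11 dividing 11, divide through: 3699s ≡ 1 (mod 851).
Since gcd(3699, 851) = 1, s ≡ 1·(3699)⁻¹ ≡ 776 (mod 851). Smallest non-negative: 776.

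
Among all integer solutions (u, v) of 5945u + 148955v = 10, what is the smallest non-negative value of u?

Reduce mod 148955: 5945u ≡ 10 (mod 148955). With g = gcd(5945, 148955) = 5 dividing 10, divide through: 1189u ≡ 2 (mod 29791).
Since gcd(1189, 29791) = 1, u ≡ 2·(1189)⁻¹ ≡ 902 (mod 29791). Smallest non-negative: 902.

902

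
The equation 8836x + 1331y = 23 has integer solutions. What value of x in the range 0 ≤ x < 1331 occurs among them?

653

Reduce mod 1331: 8836x ≡ 23 (mod 1331). With g = gcd(8836, 1331) = 1 dividing 23, divide through: 8836x ≡ 23 (mod 1331).
Since gcd(8836, 1331) = 1, x ≡ 23·(8836)⁻¹ ≡ 653 (mod 1331). Smallest non-negative: 653.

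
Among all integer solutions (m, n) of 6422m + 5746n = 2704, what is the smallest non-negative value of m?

Euclid: 6422 = 1·5746 + 676; 5746 = 8·676 + 338; 676 = 2·338 + 0 → gcd = 338; 2704 = 338·8.
Back-substitution yields 6422·(-8) + 5746·(9) = 338, so one solution is m = -8·8 = -64, n = 9·8 = 72.
Solutions in m differ by 5746/338 = 17; the one in [0, 17) is -64 mod 17 = 4.

4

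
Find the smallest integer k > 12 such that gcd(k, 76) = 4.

16

76 = 4·19. Any k with gcd(k, 76) = 4 is a multiple of 4, say 4s, with s coprime to 19.
Need s > 12/4, so s ≥ 4. First s ≥ 4 with gcd(s, 19) = 1 is s = 4. Thus k = 4·4 = 16.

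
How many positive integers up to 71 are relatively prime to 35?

49

35 = 5·7. Inclusion–exclusion on these primes:
71 − ⌊71/5⌋ − ⌊71/7⌋ + ⌊71/35⌋ = 49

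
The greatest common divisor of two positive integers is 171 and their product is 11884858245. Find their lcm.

Since gcd(u,v)·lcm(u,v) = uv, lcm = 11884858245/171 = 69502095.

69502095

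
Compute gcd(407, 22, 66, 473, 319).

11

407 = 11 · 37; 22 = 2 · 11; 66 = 2 · 3 · 11; 473 = 11 · 43; 319 = 11 · 29
gcd takes min exponent of each prime: 11 = 11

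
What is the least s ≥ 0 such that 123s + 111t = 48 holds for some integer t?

4

Reduce mod 111: 123s ≡ 48 (mod 111). With g = gcd(123, 111) = 3 dividing 48, divide through: 41s ≡ 16 (mod 37).
Since gcd(41, 37) = 1, s ≡ 16·(41)⁻¹ ≡ 4 (mod 37). Smallest non-negative: 4.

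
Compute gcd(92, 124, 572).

92 = 2² · 23; 124 = 2² · 31; 572 = 2² · 11 · 13
gcd takes min exponent of each prime: 2² = 4

4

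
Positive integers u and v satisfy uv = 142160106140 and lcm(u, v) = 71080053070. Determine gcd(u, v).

gcd·lcm = product, so gcd = 142160106140/71080053070 = 2.

2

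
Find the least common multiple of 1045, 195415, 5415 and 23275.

1045 = 5 · 11 · 19; 195415 = 5 · 11² · 17 · 19; 5415 = 3 · 5 · 19²; 23275 = 5² · 7² · 19
lcm takes max exponent of each prime: 3 · 5² · 7² · 11² · 17 · 19² = 2728970475

2728970475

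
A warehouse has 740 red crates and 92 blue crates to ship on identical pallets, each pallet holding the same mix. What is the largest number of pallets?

4

Euclid: 740 = 8·92 + 4; 92 = 23·4 + 0. Last nonzero remainder: 4.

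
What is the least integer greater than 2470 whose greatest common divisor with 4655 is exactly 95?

2565

4655 = 95·49. Any m with gcd(m, 4655) = 95 is a multiple of 95, say 95s, with s coprime to 49.
Need s > 2470/95, so s ≥ 27. First s ≥ 27 with gcd(s, 49) = 1 is s = 27. Thus m = 95·27 = 2565.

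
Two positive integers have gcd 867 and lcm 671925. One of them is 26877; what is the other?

21675

a·b = gcd·lcm = 867·671925 = 582558975, so b = 582558975/26877 = 21675.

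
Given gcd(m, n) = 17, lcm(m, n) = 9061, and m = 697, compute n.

221

Using mn = gcd(m,n)·lcm(m,n) = 17·9061 = 154037, we get n = 154037/697 = 221.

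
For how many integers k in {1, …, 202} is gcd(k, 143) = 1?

143 = 11·13. Inclusion–exclusion on these primes:
202 − ⌊202/11⌋ − ⌊202/13⌋ + ⌊202/143⌋ = 170

170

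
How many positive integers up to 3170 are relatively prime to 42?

42 = 2·3·7. Inclusion–exclusion on these primes:
3170 − ⌊3170/2⌋ − ⌊3170/3⌋ − ⌊3170/7⌋ + ⌊3170/6⌋ + ⌊3170/14⌋ + ⌊3170/21⌋ − ⌊3170/42⌋ = 906

906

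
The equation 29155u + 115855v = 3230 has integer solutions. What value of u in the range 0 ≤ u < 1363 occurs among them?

gcd(29155, 115855) = 85 (Euclid: 115855 = 3·29155 + 28390; 29155 = 1·28390 + 765; 28390 = 37·765 + 85; 765 = 9·85 + 0), and 85 | 3230.
Extended Euclid: 29155·(-151) + 115855·(38) = 85. Scale by 38: u₀ = -5738.
General solution u = u₀ + 1363t; reducing mod 1363 gives u = 1077 (and v = -271).

1077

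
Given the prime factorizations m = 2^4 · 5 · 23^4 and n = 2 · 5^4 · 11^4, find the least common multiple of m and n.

max exponent per prime: 2^4 · 5^4 · 11^4 · 23^4 = 40971520810000

40971520810000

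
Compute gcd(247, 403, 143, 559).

13

247 = 13 · 19; 403 = 13 · 31; 143 = 11 · 13; 559 = 13 · 43
gcd takes min exponent of each prime: 13 = 13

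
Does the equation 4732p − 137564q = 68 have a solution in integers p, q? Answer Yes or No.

By Bézout, 4732p − 137564q = 68 has integer solutions iff gcd(4732, 137564) | 68.
Euclid: 137564 = 29·4732 + 336; 4732 = 14·336 + 28; 336 = 12·28 + 0. gcd = 28; 68 mod 28 = 12. No.

No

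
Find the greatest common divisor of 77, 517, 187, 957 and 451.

gcd(77, 517): 517 = 6·77 + 55; 77 = 1·55 + 22; 55 = 2·22 + 11; 22 = 2·11 + 0 → 11
gcd(11, 187): 187 = 17·11 + 0 → 11
gcd(11, 957): 957 = 87·11 + 0 → 11
gcd(11, 451): 451 = 41·11 + 0 → 11

11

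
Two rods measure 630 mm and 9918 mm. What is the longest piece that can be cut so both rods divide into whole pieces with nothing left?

18

630 = 2 · 3² · 5 · 7
9918 = 2 · 3² · 19 · 29
Common: 2 · 3² = 18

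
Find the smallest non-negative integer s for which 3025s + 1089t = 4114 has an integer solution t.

gcd(3025, 1089) = 121 (Euclid: 3025 = 2·1089 + 847; 1089 = 1·847 + 242; 847 = 3·242 + 121; 242 = 2·121 + 0), and 121 | 4114.
Extended Euclid: 3025·(4) + 1089·(-11) = 121. Scale by 34: s₀ = 136.
General solution s = s₀ + 9k; reducing mod 9 gives s = 1 (and t = 1).

1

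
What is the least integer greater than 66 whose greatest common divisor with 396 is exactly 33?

396 = 33·12. Any k with gcd(k, 396) = 33 is a multiple of 33, say 33s, with s coprime to 12.
Need s > 66/33, so s ≥ 3. First s ≥ 3 with gcd(s, 12) = 1 is s = 5. Thus k = 33·5 = 165.

165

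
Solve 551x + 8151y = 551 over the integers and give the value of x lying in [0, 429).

gcd(551, 8151) = 19 (Euclid: 8151 = 14·551 + 437; 551 = 1·437 + 114; 437 = 3·114 + 95; 114 = 1·95 + 19; 95 = 5·19 + 0), and 19 | 551.
Extended Euclid: 551·(74) + 8151·(-5) = 19. Scale by 29: x₀ = 2146.
General solution x = x₀ + 429t; reducing mod 429 gives x = 1 (and y = 0).

1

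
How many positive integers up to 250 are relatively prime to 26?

Prime factors of 26: 2, 13. Count integers ≤ 250 divisible by none of them.
By inclusion–exclusion: 250 − ⌊250/2⌋ − ⌊250/13⌋ + ⌊250/26⌋ = 115.

115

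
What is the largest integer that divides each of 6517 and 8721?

19

Euclid: 8721 = 1·6517 + 2204; 6517 = 2·2204 + 2109; 2204 = 1·2109 + 95; 2109 = 22·95 + 19; 95 = 5·19 + 0. Last nonzero remainder: 19.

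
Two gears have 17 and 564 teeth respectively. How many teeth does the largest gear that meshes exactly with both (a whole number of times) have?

1

17 = 17
564 = 2² · 3 · 47
Common: 1 = 1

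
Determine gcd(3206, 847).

7

Euclid: 3206 = 3·847 + 665; 847 = 1·665 + 182; 665 = 3·182 + 119; 182 = 1·119 + 63; 119 = 1·63 + 56; 63 = 1·56 + 7; 56 = 8·7 + 0. Last nonzero remainder: 7.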